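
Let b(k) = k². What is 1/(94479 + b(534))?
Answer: 1/379635 ≈ 2.6341e-6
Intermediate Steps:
1/(94479 + b(534)) = 1/(94479 + 534²) = 1/(94479 + 285156) = 1/379635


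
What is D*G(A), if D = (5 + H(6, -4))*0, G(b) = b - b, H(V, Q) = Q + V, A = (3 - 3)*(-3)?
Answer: 0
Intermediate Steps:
A = 0 (A = 0*(-3) = 0)
G(b) = 0
D = 0 (D = (5 + (-4 + 6))*0 = (5 + 2)*0 = 7*0 = 0)
D*G(A) = 0*0 = 0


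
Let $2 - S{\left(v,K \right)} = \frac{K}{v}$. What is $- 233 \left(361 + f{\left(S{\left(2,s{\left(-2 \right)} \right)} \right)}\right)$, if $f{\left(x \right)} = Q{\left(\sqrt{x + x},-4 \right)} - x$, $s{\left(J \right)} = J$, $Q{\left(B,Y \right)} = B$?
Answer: $-83414 - 233 \sqrt{6} \approx -83985.0$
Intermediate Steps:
$S{\left(v,K \right)} = 2 - \frac{K}{v}$
$f{\left(x \right)} = - x + \sqrt{2} \sqrt{x}$ ($f{\left(x \right)} = \sqrt{x + x} - x = \sqrt{2 x} - x = \sqrt{2} \sqrt{x} - x = - x + \sqrt{2} \sqrt{x}$)
$- 233 \left(361 + f{\left(S{\left(2,s{\left(-2 \right)} \right)} \right)}\right) = - 233 \left(361 - \left(2 - - \frac{2}{2} - \sqrt{2} \sqrt{2 - - \frac{2}{2}}\right)\right) = - 233 \left(361 - \left(2 - \left(-2\right) \frac{1}{2} - \sqrt{2} \sqrt{2 - \left(-2\right) \frac{1}{2}}\right)\right) = - 233 \left(361 + \left(- (2 + 1) + \sqrt{2} \sqrt{2 + 1}\right)\right) = - 233 \left(361 - \left(3 - \sqrt{2} \sqrt{3}\right)\right) = - 233 \left(361 - \left(3 - \sqrt{6}\right)\right) = - 233 \left(358 + \sqrt{6}\right) = -83414 - 233 \sqrt{6}$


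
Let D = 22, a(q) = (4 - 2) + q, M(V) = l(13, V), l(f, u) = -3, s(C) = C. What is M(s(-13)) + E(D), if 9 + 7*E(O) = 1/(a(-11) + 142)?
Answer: -3989/931 ≈ -4.2846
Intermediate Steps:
M(V) = -3
a(q) = 2 + q
E(O) = -1196/931 (E(O) = -9/7 + 1/(7*((2 - 11) + 142)) = -9/7 + 1/(7*(-9 + 142)) = -9/7 + (⅐)/133 = -9/7 + (⅐)*(1/133) = -9/7 + 1/931 = -1196/931)
M(s(-13)) + E(D) = -3 - 1196/931 = -3989/931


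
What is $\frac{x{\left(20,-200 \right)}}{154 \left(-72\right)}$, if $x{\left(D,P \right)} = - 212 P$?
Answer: $- \frac{2650}{693} \approx -3.824$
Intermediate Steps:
$\frac{x{\left(20,-200 \right)}}{154 \left(-72\right)} = \frac{\left(-212\right) \left(-200\right)}{154 \left(-72\right)} = \frac{42400}{-11088} = 42400 \left(- \frac{1}{11088}\right) = - \frac{2650}{693}$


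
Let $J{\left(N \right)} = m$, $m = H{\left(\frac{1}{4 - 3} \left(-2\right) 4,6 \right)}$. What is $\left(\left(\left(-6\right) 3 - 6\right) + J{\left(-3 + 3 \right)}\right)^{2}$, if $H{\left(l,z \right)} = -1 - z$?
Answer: $961$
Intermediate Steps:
$m = -7$ ($m = -1 - 6 = -7$)
$J{\left(N \right)} = -7$
$\left(\left(\left(-6\right) 3 - 6\right) + J{\left(-3 + 3 \right)}\right)^{2} = \left(\left(\left(-6\right) 3 - 6\right) - 7\right)^{2} = \left(\left(-18 - 6\right) - 7\right)^{2} = \left(-24 - 7\right)^{2} = \left(-31\right)^{2} = 961$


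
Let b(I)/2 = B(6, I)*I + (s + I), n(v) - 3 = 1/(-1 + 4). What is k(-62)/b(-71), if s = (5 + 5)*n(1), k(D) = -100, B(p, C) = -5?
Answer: -75/476 ≈ -0.15756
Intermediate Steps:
n(v) = 10/3 (n(v) = 3 + 1/(-1 + 4) = 3 + 1/3 = 3 + ⅓ = 10/3)
s = 100/3 (s = (5 + 5)*(10/3) = 10*(10/3) = 100/3 ≈ 33.333)
b(I) = 200/3 - 8*I (b(I) = 2*(-5*I + (100/3 + I)) = 2*(100/3 - 4*I) = 200/3 - 8*I)
k(-62)/b(-71) = -100/(200/3 - 8*(-71)) = -100/(200/3 + 568) = -100/1904/3 = -100*3/1904 = -75/476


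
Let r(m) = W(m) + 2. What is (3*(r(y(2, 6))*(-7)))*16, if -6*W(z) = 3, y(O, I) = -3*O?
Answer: -504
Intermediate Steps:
W(z) = -1/2 (W(z) = -1/6*3 = -1/2)
r(m) = 3/2 (r(m) = -1/2 + 2 = 3/2)
(3*(r(y(2, 6))*(-7)))*16 = (3*((3/2)*(-7)))*16 = (3*(-21/2))*16 = -63/2*16 = -504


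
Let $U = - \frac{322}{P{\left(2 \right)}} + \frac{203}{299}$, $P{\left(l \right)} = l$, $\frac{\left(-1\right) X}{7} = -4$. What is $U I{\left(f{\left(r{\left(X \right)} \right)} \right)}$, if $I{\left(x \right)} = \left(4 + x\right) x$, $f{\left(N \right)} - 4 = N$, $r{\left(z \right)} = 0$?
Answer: $- \frac{1533952}{299} \approx -5130.3$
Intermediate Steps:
$X = 28$ ($X = \left(-7\right) \left(-4\right) = 28$)
$f{\left(N \right)} = 4 + N$
$I{\left(x \right)} = x \left(4 + x\right)$
$U = - \frac{47936}{299}$ ($U = - \frac{322}{2} + \frac{203}{299} = \left(-322\right) \frac{1}{2} + 203 \cdot \frac{1}{299} = -161 + \frac{203}{299} = - \frac{47936}{299} \approx -160.32$)
$U I{\left(f{\left(r{\left(X \right)} \right)} \right)} = - \frac{47936 \left(4 + 0\right) \left(4 + \left(4 + 0\right)\right)}{299} = - \frac{47936 \cdot 4 \left(4 + 4\right)}{299} = - \frac{47936 \cdot 4 \cdot 8}{299} = \left(- \frac{47936}{299}\right) 32 = - \frac{1533952}{299}$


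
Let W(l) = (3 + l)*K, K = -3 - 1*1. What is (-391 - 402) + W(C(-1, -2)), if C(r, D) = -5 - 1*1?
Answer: -781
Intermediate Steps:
K = -4 (K = -3 - 1 = -4)
C(r, D) = -6 (C(r, D) = -5 - 1 = -6)
W(l) = -12 - 4*l (W(l) = (3 + l)*(-4) = -12 - 4*l)
(-391 - 402) + W(C(-1, -2)) = (-391 - 402) + (-12 - 4*(-6)) = -793 + (-12 + 24) = -793 + 12 = -781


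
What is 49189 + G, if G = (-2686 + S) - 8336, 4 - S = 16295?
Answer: 21876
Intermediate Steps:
S = -16291 (S = 4 - 1*16295 = 4 - 16295 = -16291)
G = -27313 (G = (-2686 - 16291) - 8336 = -18977 - 8336 = -27313)
49189 + G = 49189 - 27313 = 21876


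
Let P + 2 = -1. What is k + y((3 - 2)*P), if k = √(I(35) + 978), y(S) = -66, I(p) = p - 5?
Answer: -66 + 12*√7 ≈ -34.251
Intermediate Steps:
P = -3 (P = -2 - 1 = -3)
I(p) = -5 + p
k = 12*√7 (k = √((-5 + 35) + 978) = √(30 + 978) = √1008 = 12*√7 ≈ 31.749)
k + y((3 - 2)*P) = 12*√7 - 66 = -66 + 12*√7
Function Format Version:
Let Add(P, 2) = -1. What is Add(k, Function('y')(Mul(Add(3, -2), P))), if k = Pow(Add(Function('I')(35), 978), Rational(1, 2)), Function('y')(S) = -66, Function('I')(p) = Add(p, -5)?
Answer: Add(-66, Mul(12, Pow(7, Rational(1, 2)))) ≈ -34.251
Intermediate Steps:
P = -3 (P = Add(-2, -1) = -3)
Function('I')(p) = Add(-5, p)
k = Mul(12, Pow(7, Rational(1, 2))) (k = Pow(Add(Add(-5, 35), 978), Rational(1, 2)) = Pow(Add(30, 978), Rational(1, 2)) = Pow(1008, Rational(1, 2)) = Mul(12, Pow(7, Rational(1, 2))) ≈ 31.749)
Add(k, Function('y')(Mul(Add(3, -2), P))) = Add(Mul(12, Pow(7, Rational(1, 2))), -66) = Add(-66, Mul(12, Pow(7, Rational(1, 2))))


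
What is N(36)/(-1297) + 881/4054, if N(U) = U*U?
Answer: -4111327/5258038 ≈ -0.78191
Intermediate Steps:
N(U) = U**2
N(36)/(-1297) + 881/4054 = 36**2/(-1297) + 881/4054 = 1296*(-1/1297) + 881*(1/4054) = -1296/1297 + 881/4054 = -4111327/5258038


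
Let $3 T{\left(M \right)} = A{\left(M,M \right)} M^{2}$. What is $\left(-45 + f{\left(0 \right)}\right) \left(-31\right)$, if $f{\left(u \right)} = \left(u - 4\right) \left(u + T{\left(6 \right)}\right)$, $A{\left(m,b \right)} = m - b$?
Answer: $1395$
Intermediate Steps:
$T{\left(M \right)} = 0$ ($T{\left(M \right)} = \frac{\left(M - M\right) M^{2}}{3} = \frac{0 M^{2}}{3} = \frac{1}{3} \cdot 0 = 0$)
$f{\left(u \right)} = u \left(-4 + u\right)$ ($f{\left(u \right)} = \left(u - 4\right) \left(u + 0\right) = \left(-4 + u\right) u = u \left(-4 + u\right)$)
$\left(-45 + f{\left(0 \right)}\right) \left(-31\right) = \left(-45 + 0 \left(-4 + 0\right)\right) \left(-31\right) = \left(-45 + 0 \left(-4\right)\right) \left(-31\right) = \left(-45 + 0\right) \left(-31\right) = \left(-45\right) \left(-31\right) = 1395$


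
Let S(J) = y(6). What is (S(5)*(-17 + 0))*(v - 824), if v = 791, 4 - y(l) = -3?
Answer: 3927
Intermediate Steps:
y(l) = 7 (y(l) = 4 - 1*(-3) = 4 + 3 = 7)
S(J) = 7
(S(5)*(-17 + 0))*(v - 824) = (7*(-17 + 0))*(791 - 824) = (7*(-17))*(-33) = -119*(-33) = 3927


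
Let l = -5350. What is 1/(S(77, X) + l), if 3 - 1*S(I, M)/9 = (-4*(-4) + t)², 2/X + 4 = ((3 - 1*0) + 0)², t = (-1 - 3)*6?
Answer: -1/5899 ≈ -0.00016952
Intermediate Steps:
t = -24 (t = -4*6 = -24)
X = ⅖ (X = 2/(-4 + ((3 - 1*0) + 0)²) = 2/(-4 + ((3 + 0) + 0)²) = 2/(-4 + (3 + 0)²) = 2/(-4 + 3²) = 2/(-4 + 9) = 2/5 = 2*(⅕) = ⅖ ≈ 0.40000)
S(I, M) = -549 (S(I, M) = 27 - 9*(-4*(-4) - 24)² = 27 - 9*(16 - 24)² = 27 - 9*(-8)² = 27 - 9*64 = 27 - 576 = -549)
1/(S(77, X) + l) = 1/(-549 - 5350) = 1/(-5899) = -1/5899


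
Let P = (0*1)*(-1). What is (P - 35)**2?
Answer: 1225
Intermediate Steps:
P = 0 (P = 0*(-1) = 0)
(P - 35)**2 = (0 - 35)**2 = (-35)**2 = 1225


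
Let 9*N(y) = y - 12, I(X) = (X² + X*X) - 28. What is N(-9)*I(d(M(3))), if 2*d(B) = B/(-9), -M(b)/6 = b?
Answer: 182/3 ≈ 60.667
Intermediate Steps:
M(b) = -6*b
d(B) = -B/18 (d(B) = (B/(-9))/2 = (B*(-⅑))/2 = (-B/9)/2 = -B/18)
I(X) = -28 + 2*X² (I(X) = (X² + X²) - 28 = 2*X² - 28 = -28 + 2*X²)
N(y) = -4/3 + y/9 (N(y) = (y - 12)/9 = (-12 + y)/9 = -4/3 + y/9)
N(-9)*I(d(M(3))) = (-4/3 + (⅑)*(-9))*(-28 + 2*(-(-1)*3/3)²) = (-4/3 - 1)*(-28 + 2*(-1/18*(-18))²) = -7*(-28 + 2*1²)/3 = -7*(-28 + 2*1)/3 = -7*(-28 + 2)/3 = -7/3*(-26) = 182/3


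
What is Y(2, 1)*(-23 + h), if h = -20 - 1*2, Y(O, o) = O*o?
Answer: -90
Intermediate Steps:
h = -22 (h = -20 - 2 = -22)
Y(2, 1)*(-23 + h) = (2*1)*(-23 - 22) = 2*(-45) = -90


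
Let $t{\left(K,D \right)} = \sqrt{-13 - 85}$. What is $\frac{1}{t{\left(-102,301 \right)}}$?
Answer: $- \frac{i \sqrt{2}}{14} \approx - 0.10102 i$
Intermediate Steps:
$t{\left(K,D \right)} = 7 i \sqrt{2}$ ($t{\left(K,D \right)} = \sqrt{-98} = 7 i \sqrt{2}$)
$\frac{1}{t{\left(-102,301 \right)}} = \frac{1}{7 i \sqrt{2}} = - \frac{i \sqrt{2}}{14}$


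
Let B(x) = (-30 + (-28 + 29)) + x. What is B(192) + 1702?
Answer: 1865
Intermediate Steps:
B(x) = -29 + x (B(x) = (-30 + 1) + x = -29 + x)
B(192) + 1702 = (-29 + 192) + 1702 = 163 + 1702 = 1865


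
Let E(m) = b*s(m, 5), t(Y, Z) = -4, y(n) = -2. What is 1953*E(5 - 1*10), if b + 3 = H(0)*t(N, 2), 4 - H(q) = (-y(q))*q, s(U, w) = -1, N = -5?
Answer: 37107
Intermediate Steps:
H(q) = 4 - 2*q (H(q) = 4 - (-1*(-2))*q = 4 - 2*q)
b = -19 (b = -3 + (4 - 2*0)*(-4) = -3 + (4 + 0)*(-4) = -3 + 4*(-4) = -3 - 16 = -19)
E(m) = 19 (E(m) = -19*(-1) = 19)
1953*E(5 - 1*10) = 1953*19 = 37107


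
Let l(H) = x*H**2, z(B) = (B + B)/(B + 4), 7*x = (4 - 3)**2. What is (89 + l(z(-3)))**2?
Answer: 434281/49 ≈ 8862.9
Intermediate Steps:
x = 1/7 (x = (4 - 3)**2/7 = (1/7)*1**2 = (1/7)*1 = 1/7 ≈ 0.14286)
z(B) = 2*B/(4 + B) (z(B) = (2*B)/(4 + B) = 2*B/(4 + B))
l(H) = H**2/7
(89 + l(z(-3)))**2 = (89 + (2*(-3)/(4 - 3))**2/7)**2 = (89 + (2*(-3)/1)**2/7)**2 = (89 + (2*(-3)*1)**2/7)**2 = (89 + (1/7)*(-6)**2)**2 = (89 + (1/7)*36)**2 = (89 + 36/7)**2 = (659/7)**2 = 434281/49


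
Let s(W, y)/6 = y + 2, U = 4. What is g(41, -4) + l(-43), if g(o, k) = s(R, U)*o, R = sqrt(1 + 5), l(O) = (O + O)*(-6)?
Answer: 1992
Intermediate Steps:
l(O) = -12*O (l(O) = (2*O)*(-6) = -12*O)
R = sqrt(6) ≈ 2.4495
s(W, y) = 12 + 6*y (s(W, y) = 6*(y + 2) = 6*(2 + y) = 12 + 6*y)
g(o, k) = 36*o (g(o, k) = (12 + 6*4)*o = (12 + 24)*o = 36*o)
g(41, -4) + l(-43) = 36*41 - 12*(-43) = 1476 + 516 = 1992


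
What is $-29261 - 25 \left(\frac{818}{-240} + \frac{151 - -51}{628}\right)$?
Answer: $- \frac{109964683}{3768} \approx -29184.0$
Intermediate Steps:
$-29261 - 25 \left(\frac{818}{-240} + \frac{151 - -51}{628}\right) = -29261 - 25 \left(818 \left(- \frac{1}{240}\right) + \left(151 + 51\right) \frac{1}{628}\right) = -29261 - 25 \left(- \frac{409}{120} + 202 \cdot \frac{1}{628}\right) = -29261 - 25 \left(- \frac{409}{120} + \frac{101}{314}\right) = -29261 - - \frac{290765}{3768} = -29261 + \frac{290765}{3768} = - \frac{109964683}{3768}$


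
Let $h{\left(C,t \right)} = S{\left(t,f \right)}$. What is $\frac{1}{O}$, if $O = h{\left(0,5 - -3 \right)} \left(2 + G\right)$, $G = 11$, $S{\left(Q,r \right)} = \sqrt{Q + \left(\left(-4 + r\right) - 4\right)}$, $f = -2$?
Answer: $- \frac{i \sqrt{2}}{26} \approx - 0.054393 i$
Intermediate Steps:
$S{\left(Q,r \right)} = \sqrt{-8 + Q + r}$ ($S{\left(Q,r \right)} = \sqrt{Q + \left(-8 + r\right)} = \sqrt{-8 + Q + r}$)
$h{\left(C,t \right)} = \sqrt{-10 + t}$ ($h{\left(C,t \right)} = \sqrt{-8 + t - 2} = \sqrt{-10 + t}$)
$O = 13 i \sqrt{2}$ ($O = \sqrt{-10 + \left(5 - -3\right)} \left(2 + 11\right) = \sqrt{-10 + \left(5 + 3\right)} 13 = \sqrt{-10 + 8} \cdot 13 = \sqrt{-2} \cdot 13 = i \sqrt{2} \cdot 13 = 13 i \sqrt{2} \approx 18.385 i$)
$\frac{1}{O} = \frac{1}{13 i \sqrt{2}} = - \frac{i \sqrt{2}}{26}$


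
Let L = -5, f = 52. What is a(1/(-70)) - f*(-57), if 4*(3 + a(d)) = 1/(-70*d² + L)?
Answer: 2078587/702 ≈ 2960.9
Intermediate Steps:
a(d) = -3 + 1/(4*(-5 - 70*d²)) (a(d) = -3 + 1/(4*(-70*d² - 5)) = -3 + 1/(4*(-5 - 70*d²)))
a(1/(-70)) - f*(-57) = (-61 - 840*(1/(-70))²)/(20*(1 + 14*(1/(-70))²)) - 52*(-57) = (-61 - 840*(-1/70)²)/(20*(1 + 14*(-1/70)²)) - 1*(-2964) = (-61 - 840*1/4900)/(20*(1 + 14*(1/4900))) + 2964 = (-61 - 6/35)/(20*(1 + 1/350)) + 2964 = (1/20)*(-2141/35)/(351/350) + 2964 = (1/20)*(350/351)*(-2141/35) + 2964 = -2141/702 + 2964 = 2078587/702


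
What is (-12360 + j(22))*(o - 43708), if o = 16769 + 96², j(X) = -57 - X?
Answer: 220456397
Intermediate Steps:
o = 25985 (o = 16769 + 9216 = 25985)
(-12360 + j(22))*(o - 43708) = (-12360 + (-57 - 1*22))*(25985 - 43708) = (-12360 + (-57 - 22))*(-17723) = (-12360 - 79)*(-17723) = -12439*(-17723) = 220456397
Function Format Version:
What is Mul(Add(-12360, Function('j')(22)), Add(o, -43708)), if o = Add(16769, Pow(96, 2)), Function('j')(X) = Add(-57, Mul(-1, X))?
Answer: 220456397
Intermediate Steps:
o = 25985 (o = Add(16769, 9216) = 25985)
Mul(Add(-12360, Function('j')(22)), Add(o, -43708)) = Mul(Add(-12360, Add(-57, Mul(-1, 22))), Add(25985, -43708)) = Mul(Add(-12360, Add(-57, -22)), -17723) = Mul(Add(-12360, -79), -17723) = Mul(-12439, -17723) = 220456397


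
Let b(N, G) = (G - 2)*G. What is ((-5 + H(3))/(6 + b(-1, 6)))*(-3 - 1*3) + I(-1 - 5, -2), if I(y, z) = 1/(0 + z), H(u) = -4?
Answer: 13/10 ≈ 1.3000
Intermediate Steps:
b(N, G) = G*(-2 + G) (b(N, G) = (-2 + G)*G = G*(-2 + G))
I(y, z) = 1/z
((-5 + H(3))/(6 + b(-1, 6)))*(-3 - 1*3) + I(-1 - 5, -2) = ((-5 - 4)/(6 + 6*(-2 + 6)))*(-3 - 1*3) + 1/(-2) = (-9/(6 + 6*4))*(-3 - 3) - ½ = -9/(6 + 24)*(-6) - ½ = -9/30*(-6) - ½ = -9*1/30*(-6) - ½ = -3/10*(-6) - ½ = 9/5 - ½ = 13/10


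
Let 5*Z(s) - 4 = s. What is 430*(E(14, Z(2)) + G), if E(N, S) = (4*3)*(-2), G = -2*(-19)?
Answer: 6020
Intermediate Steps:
G = 38
Z(s) = ⅘ + s/5
E(N, S) = -24 (E(N, S) = 12*(-2) = -24)
430*(E(14, Z(2)) + G) = 430*(-24 + 38) = 430*14 = 6020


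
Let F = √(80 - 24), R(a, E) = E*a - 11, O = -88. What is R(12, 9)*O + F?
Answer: -8536 + 2*√14 ≈ -8528.5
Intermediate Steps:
R(a, E) = -11 + E*a
F = 2*√14 (F = √56 = 2*√14 ≈ 7.4833)
R(12, 9)*O + F = (-11 + 9*12)*(-88) + 2*√14 = (-11 + 108)*(-88) + 2*√14 = 97*(-88) + 2*√14 = -8536 + 2*√14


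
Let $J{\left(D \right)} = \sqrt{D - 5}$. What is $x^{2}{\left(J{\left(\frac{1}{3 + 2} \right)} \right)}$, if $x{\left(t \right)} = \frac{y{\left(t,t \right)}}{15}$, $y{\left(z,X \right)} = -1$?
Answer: $\frac{1}{225} \approx 0.0044444$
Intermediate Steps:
$J{\left(D \right)} = \sqrt{-5 + D}$
$x{\left(t \right)} = - \frac{1}{15}$
$x^{2}{\left(J{\left(\frac{1}{3 + 2} \right)} \right)} = \left(- \frac{1}{15}\right)^{2} = \frac{1}{225}$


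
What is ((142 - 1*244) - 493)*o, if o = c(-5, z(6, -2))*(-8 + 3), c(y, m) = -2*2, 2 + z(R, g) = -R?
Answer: -11900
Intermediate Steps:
z(R, g) = -2 - R
c(y, m) = -4
o = 20 (o = -4*(-8 + 3) = -4*(-5) = 20)
((142 - 1*244) - 493)*o = ((142 - 1*244) - 493)*20 = ((142 - 244) - 493)*20 = (-102 - 493)*20 = -595*20 = -11900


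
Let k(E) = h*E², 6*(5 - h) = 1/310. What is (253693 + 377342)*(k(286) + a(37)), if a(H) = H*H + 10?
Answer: 8026617369534/31 ≈ 2.5892e+11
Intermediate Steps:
h = 9299/1860 (h = 5 - ⅙/310 = 5 - ⅙*1/310 = 5 - 1/1860 = 9299/1860 ≈ 4.9995)
k(E) = 9299*E²/1860
a(H) = 10 + H² (a(H) = H² + 10 = 10 + H²)
(253693 + 377342)*(k(286) + a(37)) = (253693 + 377342)*((9299/1860)*286² + (10 + 37²)) = 631035*((9299/1860)*81796 + (10 + 1369)) = 631035*(190155251/465 + 1379) = 631035*(190796486/465) = 8026617369534/31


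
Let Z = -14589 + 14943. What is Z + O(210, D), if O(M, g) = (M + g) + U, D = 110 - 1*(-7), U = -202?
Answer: 479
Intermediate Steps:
D = 117 (D = 110 + 7 = 117)
O(M, g) = -202 + M + g (O(M, g) = (M + g) - 202 = -202 + M + g)
Z = 354
Z + O(210, D) = 354 + (-202 + 210 + 117) = 354 + 125 = 479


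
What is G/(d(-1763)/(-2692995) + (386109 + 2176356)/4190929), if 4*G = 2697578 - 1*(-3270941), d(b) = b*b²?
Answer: 67361605739461822245/91887770025885752 ≈ 733.09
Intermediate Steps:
d(b) = b³
G = 5968519/4 (G = (2697578 - 1*(-3270941))/4 = (2697578 + 3270941)/4 = (¼)*5968519 = 5968519/4 ≈ 1.4921e+6)
G/(d(-1763)/(-2692995) + (386109 + 2176356)/4190929) = 5968519/(4*((-1763)³/(-2692995) + (386109 + 2176356)/4190929)) = 5968519/(4*(-5479701947*(-1/2692995) + 2562465*(1/4190929))) = 5968519/(4*(5479701947/2692995 + 2562465/4190929)) = 5968519/(4*(22971942506471438/11286150842355)) = (5968519/4)*(11286150842355/22971942506471438) = 67361605739461822245/91887770025885752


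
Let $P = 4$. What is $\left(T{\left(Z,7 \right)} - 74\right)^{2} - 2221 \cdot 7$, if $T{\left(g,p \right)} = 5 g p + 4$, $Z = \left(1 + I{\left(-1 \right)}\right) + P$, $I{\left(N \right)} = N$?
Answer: $-10647$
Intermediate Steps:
$Z = 4$ ($Z = \left(1 - 1\right) + 4 = 0 + 4 = 4$)
$T{\left(g,p \right)} = 4 + 5 g p$ ($T{\left(g,p \right)} = 5 g p + 4 = 4 + 5 g p$)
$\left(T{\left(Z,7 \right)} - 74\right)^{2} - 2221 \cdot 7 = \left(\left(4 + 5 \cdot 4 \cdot 7\right) - 74\right)^{2} - 2221 \cdot 7 = \left(\left(4 + 140\right) - 74\right)^{2} - 15547 = \left(144 - 74\right)^{2} - 15547 = 70^{2} - 15547 = 4900 - 15547 = -10647$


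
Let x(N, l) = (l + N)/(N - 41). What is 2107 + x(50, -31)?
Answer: 18982/9 ≈ 2109.1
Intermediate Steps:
x(N, l) = (N + l)/(-41 + N)
2107 + x(50, -31) = 2107 + (50 - 31)/(-41 + 50) = 2107 + 19/9 = 18982/9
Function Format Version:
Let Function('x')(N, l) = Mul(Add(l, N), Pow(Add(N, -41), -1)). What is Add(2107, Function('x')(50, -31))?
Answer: Rational(18982, 9) ≈ 2109.1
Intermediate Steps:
Function('x')(N, l) = Mul(Pow(Add(-41, N), -1), Add(N, l)) (Function('x')(N, l) = Mul(Add(N, l), Pow(Add(-41, N), -1)) = Mul(Pow(Add(-41, N), -1), Add(N, l)))
Add(2107, Function('x')(50, -31)) = Add(2107, Mul(Pow(Add(-41, 50), -1), Add(50, -31))) = Add(2107, Mul(Pow(9, -1), 19)) = Add(2107, Mul(Rational(1, 9), 19)) = Add(2107, Rational(19, 9)) = Rational(18982, 9)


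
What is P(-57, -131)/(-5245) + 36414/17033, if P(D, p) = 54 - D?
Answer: 189100767/89338085 ≈ 2.1167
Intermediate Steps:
P(-57, -131)/(-5245) + 36414/17033 = (54 - 1*(-57))/(-5245) + 36414/17033 = (54 + 57)*(-1/5245) + 36414*(1/17033) = 111*(-1/5245) + 36414/17033 = -111/5245 + 36414/17033 = 189100767/89338085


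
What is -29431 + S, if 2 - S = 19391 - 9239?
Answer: -39581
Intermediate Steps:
S = -10150 (S = 2 - (19391 - 9239) = 2 - 1*10152 = 2 - 10152 = -10150)
-29431 + S = -29431 - 10150 = -39581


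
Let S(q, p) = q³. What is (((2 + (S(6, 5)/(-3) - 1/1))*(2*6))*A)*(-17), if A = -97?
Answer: -1404948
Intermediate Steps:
(((2 + (S(6, 5)/(-3) - 1/1))*(2*6))*A)*(-17) = (((2 + (6³/(-3) - 1/1))*(2*6))*(-97))*(-17) = (((2 + (216*(-⅓) - 1*1))*12)*(-97))*(-17) = (((2 + (-72 - 1))*12)*(-97))*(-17) = (((2 - 73)*12)*(-97))*(-17) = (-71*12*(-97))*(-17) = -852*(-97)*(-17) = 82644*(-17) = -1404948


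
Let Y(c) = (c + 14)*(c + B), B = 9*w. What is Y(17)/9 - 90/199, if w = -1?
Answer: 48542/1791 ≈ 27.103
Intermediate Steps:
B = -9 (B = 9*(-1) = -9)
Y(c) = (-9 + c)*(14 + c) (Y(c) = (c + 14)*(c - 9) = (14 + c)*(-9 + c) = (-9 + c)*(14 + c))
Y(17)/9 - 90/199 = (-126 + 17² + 5*17)/9 - 90/199 = (-126 + 289 + 85)*(⅑) - 90*1/199 = 248*(⅑) - 90/199 = 248/9 - 90/199 = 48542/1791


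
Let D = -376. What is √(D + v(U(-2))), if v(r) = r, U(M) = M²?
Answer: 2*I*√93 ≈ 19.287*I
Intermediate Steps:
√(D + v(U(-2))) = √(-376 + (-2)²) = √(-376 + 4) = √(-372) = 2*I*√93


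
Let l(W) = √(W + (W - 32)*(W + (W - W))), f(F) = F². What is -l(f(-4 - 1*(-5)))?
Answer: -I*√30 ≈ -5.4772*I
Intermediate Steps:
l(W) = √(W + W*(-32 + W)) (l(W) = √(W + (-32 + W)*(W + 0)) = √(W + (-32 + W)*W) = √(W + W*(-32 + W)))
-l(f(-4 - 1*(-5))) = -√((-4 - 1*(-5))²*(-31 + (-4 - 1*(-5))²)) = -√((-4 + 5)²*(-31 + (-4 + 5)²)) = -√(1²*(-31 + 1²)) = -√(1*(-31 + 1)) = -√(1*(-30)) = -√(-30) = -I*√30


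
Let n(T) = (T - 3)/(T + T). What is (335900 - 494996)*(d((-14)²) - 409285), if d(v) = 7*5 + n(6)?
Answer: 65109998226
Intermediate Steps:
n(T) = (-3 + T)/(2*T) (n(T) = (-3 + T)/((2*T)) = (-3 + T)*(1/(2*T)) = (-3 + T)/(2*T))
d(v) = 141/4 (d(v) = 7*5 + (½)*(-3 + 6)/6 = 35 + (½)*(⅙)*3 = 35 + ¼ = 141/4)
(335900 - 494996)*(d((-14)²) - 409285) = (335900 - 494996)*(141/4 - 409285) = -159096*(-1636999/4) = 65109998226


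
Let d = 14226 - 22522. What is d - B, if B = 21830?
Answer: -30126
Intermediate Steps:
d = -8296
d - B = -8296 - 1*21830 = -8296 - 21830 = -30126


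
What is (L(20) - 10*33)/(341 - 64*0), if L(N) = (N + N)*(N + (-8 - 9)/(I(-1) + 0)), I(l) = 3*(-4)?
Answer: 1580/1023 ≈ 1.5445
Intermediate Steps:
I(l) = -12
L(N) = 2*N*(17/12 + N) (L(N) = (N + N)*(N + (-8 - 9)/(-12 + 0)) = (2*N)*(N - 17/(-12)) = (2*N)*(N - 17*(-1/12)) = (2*N)*(N + 17/12) = (2*N)*(17/12 + N) = 2*N*(17/12 + N))
(L(20) - 10*33)/(341 - 64*0) = ((1/6)*20*(17 + 12*20) - 10*33)/(341 - 64*0) = ((1/6)*20*(17 + 240) - 330)/(341 + 0) = ((1/6)*20*257 - 330)/341 = (2570/3 - 330)*(1/341) = (1580/3)*(1/341) = 1580/1023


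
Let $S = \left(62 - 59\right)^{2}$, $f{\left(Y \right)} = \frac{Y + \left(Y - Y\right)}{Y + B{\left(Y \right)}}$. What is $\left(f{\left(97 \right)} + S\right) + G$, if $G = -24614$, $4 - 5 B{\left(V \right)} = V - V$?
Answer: $- \frac{12031360}{489} \approx -24604.0$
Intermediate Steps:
$B{\left(V \right)} = \frac{4}{5}$ ($B{\left(V \right)} = \frac{4}{5} - \frac{V - V}{5} = \frac{4}{5} - 0 = \frac{4}{5} + 0 = \frac{4}{5}$)
$f{\left(Y \right)} = \frac{Y}{\frac{4}{5} + Y}$ ($f{\left(Y \right)} = \frac{Y + \left(Y - Y\right)}{Y + \frac{4}{5}} = \frac{Y + 0}{\frac{4}{5} + Y} = \frac{Y}{\frac{4}{5} + Y}$)
$S = 9$ ($S = 3^{2} = 9$)
$\left(f{\left(97 \right)} + S\right) + G = \left(5 \cdot 97 \frac{1}{4 + 5 \cdot 97} + 9\right) - 24614 = \left(5 \cdot 97 \frac{1}{4 + 485} + 9\right) - 24614 = \left(5 \cdot 97 \cdot \frac{1}{489} + 9\right) - 24614 = \left(\frac{485}{489} + 9\right) - 24614 = \frac{4886}{489} - 24614 = - \frac{12031360}{489}$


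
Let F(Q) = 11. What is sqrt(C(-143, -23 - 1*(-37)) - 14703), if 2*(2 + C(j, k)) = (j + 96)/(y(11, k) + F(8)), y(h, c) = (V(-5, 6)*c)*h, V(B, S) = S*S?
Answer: I*sqrt(1815069552670)/11110 ≈ 121.26*I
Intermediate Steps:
V(B, S) = S**2
y(h, c) = 36*c*h (y(h, c) = (6**2*c)*h = (36*c)*h = 36*c*h)
C(j, k) = -2 + (96 + j)/(2*(11 + 396*k)) (C(j, k) = -2 + ((j + 96)/(36*k*11 + 11))/2 = -2 + ((96 + j)/(396*k + 11))/2 = -2 + ((96 + j)/(11 + 396*k))/2 = -2 + (96 + j)/(2*(11 + 396*k)))
sqrt(C(-143, -23 - 1*(-37)) - 14703) = sqrt((52 - 143 - 1584*(-23 - 1*(-37)))/(22*(1 + 36*(-23 - 1*(-37)))) - 14703) = sqrt((52 - 143 - 1584*(-23 + 37))/(22*(1 + 36*(-23 + 37))) - 14703) = sqrt((52 - 143 - 1584*14)/(22*(1 + 36*14)) - 14703) = sqrt((52 - 143 - 22176)/(22*(1 + 504)) - 14703) = sqrt((1/22)*(-22267)/505 - 14703) = sqrt((1/22)*(1/505)*(-22267) - 14703) = sqrt(-22267/11110 - 14703) = sqrt(-163372597/11110) = I*sqrt(1815069552670)/11110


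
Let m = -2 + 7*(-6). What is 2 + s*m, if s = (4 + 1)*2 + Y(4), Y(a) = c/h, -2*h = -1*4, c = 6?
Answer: -570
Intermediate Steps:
h = 2 (h = -(-1)*4/2 = -1/2*(-4) = 2)
m = -44 (m = -2 - 42 = -44)
Y(a) = 3 (Y(a) = 6/2 = 6*(1/2) = 3)
s = 13 (s = (4 + 1)*2 + 3 = 5*2 + 3 = 10 + 3 = 13)
2 + s*m = 2 + 13*(-44) = 2 - 572 = -570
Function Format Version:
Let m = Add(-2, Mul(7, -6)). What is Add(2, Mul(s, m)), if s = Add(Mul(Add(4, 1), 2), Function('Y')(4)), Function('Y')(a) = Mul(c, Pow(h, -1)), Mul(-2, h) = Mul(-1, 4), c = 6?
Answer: -570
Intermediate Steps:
h = 2 (h = Mul(Rational(-1, 2), Mul(-1, 4)) = Mul(Rational(-1, 2), -4) = 2)
m = -44 (m = Add(-2, -42) = -44)
Function('Y')(a) = 3 (Function('Y')(a) = Mul(6, Pow(2, -1)) = Mul(6, Rational(1, 2)) = 3)
s = 13 (s = Add(Mul(Add(4, 1), 2), 3) = Add(Mul(5, 2), 3) = Add(10, 3) = 13)
Add(2, Mul(s, m)) = Add(2, Mul(13, -44)) = Add(2, -572) = -570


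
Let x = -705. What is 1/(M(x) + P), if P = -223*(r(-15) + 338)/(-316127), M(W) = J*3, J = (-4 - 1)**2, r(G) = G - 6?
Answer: 316127/23780216 ≈ 0.013294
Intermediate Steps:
r(G) = -6 + G
J = 25 (J = (-5)**2 = 25)
M(W) = 75 (M(W) = 25*3 = 75)
P = 70691/316127 (P = -223*((-6 - 15) + 338)/(-316127) = -223*(-21 + 338)*(-1/316127) = -223*317*(-1/316127) = -70691*(-1/316127) = 70691/316127 ≈ 0.22362)
1/(M(x) + P) = 1/(75 + 70691/316127) = 1/(23780216/316127) = 316127/23780216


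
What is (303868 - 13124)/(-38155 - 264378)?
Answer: -290744/302533 ≈ -0.96103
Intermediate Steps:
(303868 - 13124)/(-38155 - 264378) = 290744/(-302533) = 290744*(-1/302533) = -290744/302533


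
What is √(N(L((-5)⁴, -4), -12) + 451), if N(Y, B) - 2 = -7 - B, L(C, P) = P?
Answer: √458 ≈ 21.401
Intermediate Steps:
N(Y, B) = -5 - B (N(Y, B) = 2 + (-7 - B) = -5 - B)
√(N(L((-5)⁴, -4), -12) + 451) = √((-5 - 1*(-12)) + 451) = √((-5 + 12) + 451) = √(7 + 451) = √458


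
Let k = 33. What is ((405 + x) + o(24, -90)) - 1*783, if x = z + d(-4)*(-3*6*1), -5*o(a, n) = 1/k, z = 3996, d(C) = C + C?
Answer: 620729/165 ≈ 3762.0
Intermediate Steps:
d(C) = 2*C
o(a, n) = -1/165 (o(a, n) = -1/5/33 = -1/5*1/33 = -1/165)
x = 4140 (x = 3996 + (2*(-4))*(-3*6*1) = 3996 - (-144) = 3996 - 8*(-18) = 3996 + 144 = 4140)
((405 + x) + o(24, -90)) - 1*783 = ((405 + 4140) - 1/165) - 1*783 = (4545 - 1/165) - 783 = 749924/165 - 783 = 620729/165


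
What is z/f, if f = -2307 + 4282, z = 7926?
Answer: 7926/1975 ≈ 4.0132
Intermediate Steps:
f = 1975
z/f = 7926/1975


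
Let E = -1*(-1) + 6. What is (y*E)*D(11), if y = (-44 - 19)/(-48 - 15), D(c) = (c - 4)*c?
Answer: 539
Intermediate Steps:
D(c) = c*(-4 + c) (D(c) = (-4 + c)*c = c*(-4 + c))
E = 7 (E = 1 + 6 = 7)
y = 1 (y = -63/(-63) = -63*(-1/63) = 1)
(y*E)*D(11) = (1*7)*(11*(-4 + 11)) = 7*(11*7) = 7*77 = 539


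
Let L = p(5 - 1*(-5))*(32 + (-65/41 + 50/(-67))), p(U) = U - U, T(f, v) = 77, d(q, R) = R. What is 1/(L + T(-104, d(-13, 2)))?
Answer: 1/77 ≈ 0.012987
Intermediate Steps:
p(U) = 0
L = 0 (L = 0*(32 + (-65/41 + 50/(-67))) = 0*(32 + (-65*1/41 + 50*(-1/67))) = 0*(32 + (-65/41 - 50/67)) = 0*(32 - 6405/2747) = 0*(81499/2747) = 0)
1/(L + T(-104, d(-13, 2))) = 1/(0 + 77) = 1/77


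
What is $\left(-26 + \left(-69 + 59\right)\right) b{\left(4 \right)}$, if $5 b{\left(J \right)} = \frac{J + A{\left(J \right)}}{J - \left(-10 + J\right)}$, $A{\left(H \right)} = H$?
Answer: $- \frac{144}{25} \approx -5.76$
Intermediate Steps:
$b{\left(J \right)} = \frac{J}{25}$ ($b{\left(J \right)} = \frac{\left(J + J\right) \frac{1}{J - \left(-10 + J\right)}}{5} = \frac{2 J \frac{1}{10}}{5} = \frac{\frac{1}{5} J}{5} = \frac{J}{25}$)
$\left(-26 + \left(-69 + 59\right)\right) b{\left(4 \right)} = \left(-26 + \left(-69 + 59\right)\right) \frac{1}{25} \cdot 4 = \left(-26 - 10\right) \frac{4}{25} = \left(-36\right) \frac{4}{25} = - \frac{144}{25}$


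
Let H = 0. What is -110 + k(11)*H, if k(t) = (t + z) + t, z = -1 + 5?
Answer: -110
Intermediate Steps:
z = 4
k(t) = 4 + 2*t (k(t) = (t + 4) + t = (4 + t) + t = 4 + 2*t)
-110 + k(11)*H = -110 + (4 + 2*11)*0 = -110 + (4 + 22)*0 = -110 + 26*0 = -110 + 0 = -110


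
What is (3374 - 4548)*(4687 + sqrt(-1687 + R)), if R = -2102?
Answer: -5502538 - 3522*I*sqrt(421) ≈ -5.5025e+6 - 72265.0*I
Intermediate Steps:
(3374 - 4548)*(4687 + sqrt(-1687 + R)) = (3374 - 4548)*(4687 + sqrt(-1687 - 2102)) = -1174*(4687 + sqrt(-3789)) = -1174*(4687 + 3*I*sqrt(421)) = -5502538 - 3522*I*sqrt(421)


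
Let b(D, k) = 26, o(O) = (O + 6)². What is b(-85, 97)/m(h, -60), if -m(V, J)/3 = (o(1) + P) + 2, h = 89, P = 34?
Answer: -26/255 ≈ -0.10196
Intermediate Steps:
o(O) = (6 + O)²
m(V, J) = -255 (m(V, J) = -3*(((6 + 1)² + 34) + 2) = -3*((7² + 34) + 2) = -3*((49 + 34) + 2) = -3*(83 + 2) = -3*85 = -255)
b(-85, 97)/m(h, -60) = 26/(-255) = 26*(-1/255) = -26/255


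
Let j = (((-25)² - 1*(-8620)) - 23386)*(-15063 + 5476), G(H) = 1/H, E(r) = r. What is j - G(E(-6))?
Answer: 813418603/6 ≈ 1.3557e+8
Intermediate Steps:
j = 135569767 (j = ((625 + 8620) - 23386)*(-9587) = (9245 - 23386)*(-9587) = -14141*(-9587) = 135569767)
j - G(E(-6)) = 135569767 - 1/(-6) = 135569767 - 1*(-⅙) = 135569767 + ⅙ = 813418603/6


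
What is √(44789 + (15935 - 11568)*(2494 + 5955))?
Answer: 2*√9235393 ≈ 6078.0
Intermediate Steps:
√(44789 + (15935 - 11568)*(2494 + 5955)) = √(44789 + 4367*8449) = √(44789 + 36896783) = √36941572 = 2*√9235393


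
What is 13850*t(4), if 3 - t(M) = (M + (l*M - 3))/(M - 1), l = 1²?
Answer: 55400/3 ≈ 18467.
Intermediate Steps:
l = 1
t(M) = 3 - (-3 + 2*M)/(-1 + M) (t(M) = 3 - (M + (1*M - 3))/(M - 1) = 3 - (M + (M - 3))/(-1 + M) = 3 - (M + (-3 + M))/(-1 + M) = 3 - (-3 + 2*M)/(-1 + M))
13850*t(4) = 13850*(4/(-1 + 4)) = 13850*(4/3) = 55400/3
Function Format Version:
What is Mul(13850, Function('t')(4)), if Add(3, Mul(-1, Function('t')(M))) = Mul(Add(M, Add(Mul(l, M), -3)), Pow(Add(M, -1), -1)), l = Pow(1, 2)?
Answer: Rational(55400, 3) ≈ 18467.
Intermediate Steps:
l = 1
Function('t')(M) = Add(3, Mul(-1, Pow(Add(-1, M), -1), Add(-3, Mul(2, M)))) (Function('t')(M) = Add(3, Mul(-1, Mul(Add(M, Add(Mul(1, M), -3)), Pow(Add(M, -1), -1)))) = Add(3, Mul(-1, Mul(Add(M, Add(M, -3)), Pow(Add(-1, M), -1)))) = Add(3, Mul(-1, Mul(Add(M, Add(-3, M)), Pow(Add(-1, M), -1)))) = Add(3, Mul(-1, Mul(Add(-3, Mul(2, M)), Pow(Add(-1, M), -1)))) = Add(3, Mul(-1, Mul(Pow(Add(-1, M), -1), Add(-3, Mul(2, M))))) = Add(3, Mul(-1, Pow(Add(-1, M), -1), Add(-3, Mul(2, M)))))
Mul(13850, Function('t')(4)) = Mul(13850, Mul(4, Pow(Add(-1, 4), -1))) = Mul(13850, Mul(4, Pow(3, -1))) = Mul(13850, Mul(4, Rational(1, 3))) = Mul(13850, Rational(4, 3)) = Rational(55400, 3)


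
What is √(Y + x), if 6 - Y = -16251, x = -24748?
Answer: I*√8491 ≈ 92.147*I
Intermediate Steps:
Y = 16257 (Y = 6 - 1*(-16251) = 6 + 16251 = 16257)
√(Y + x) = √(16257 - 24748) = √(-8491) = I*√8491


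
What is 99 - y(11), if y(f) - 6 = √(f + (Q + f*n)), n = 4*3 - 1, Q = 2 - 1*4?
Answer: 93 - √130 ≈ 81.598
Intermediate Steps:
Q = -2 (Q = 2 - 4 = -2)
n = 11 (n = 12 - 1 = 11)
y(f) = 6 + √(-2 + 12*f) (y(f) = 6 + √(f + (-2 + f*11)) = 6 + √(f + (-2 + 11*f)) = 6 + √(-2 + 12*f))
99 - y(11) = 99 - (6 + √(-2 + 12*11)) = 99 - (6 + √(-2 + 132)) = 99 - (6 + √130) = 99 + (-6 - √130) = 93 - √130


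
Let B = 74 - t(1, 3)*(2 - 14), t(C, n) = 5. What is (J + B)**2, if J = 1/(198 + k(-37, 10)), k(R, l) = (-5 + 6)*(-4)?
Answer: 675844009/37636 ≈ 17957.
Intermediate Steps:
k(R, l) = -4 (k(R, l) = 1*(-4) = -4)
B = 134 (B = 74 - 5*(2 - 14) = 74 - 5*(-12) = 74 - 1*(-60) = 74 + 60 = 134)
J = 1/194 (J = 1/(198 - 4) = 1/194 ≈ 0.0051546)
(J + B)**2 = (1/194 + 134)**2 = (25997/194)**2 = 675844009/37636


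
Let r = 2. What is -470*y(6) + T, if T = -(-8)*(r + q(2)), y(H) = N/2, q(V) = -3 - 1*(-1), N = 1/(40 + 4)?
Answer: -235/44 ≈ -5.3409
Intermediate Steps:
N = 1/44 ≈ 0.022727
q(V) = -2 (q(V) = -3 + 1 = -2)
y(H) = 1/88 (y(H) = (1/44)/2 = (1/44)*(1/2) = 1/88)
T = 0 (T = -(-8)*(2 - 2) = -(-8)*0 = -1*0 = 0)
-470*y(6) + T = -470*1/88 + 0 = -235/44 + 0 = -235/44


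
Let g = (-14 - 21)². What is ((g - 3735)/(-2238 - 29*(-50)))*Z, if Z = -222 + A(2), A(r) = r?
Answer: -138050/197 ≈ -700.76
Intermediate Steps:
Z = -220 (Z = -222 + 2 = -220)
g = 1225 (g = (-35)² = 1225)
((g - 3735)/(-2238 - 29*(-50)))*Z = ((1225 - 3735)/(-2238 - 29*(-50)))*(-220) = -2510/(-2238 + 1450)*(-220) = -2510/(-788)*(-220) = -2510*(-1/788)*(-220) = (1255/394)*(-220) = -138050/197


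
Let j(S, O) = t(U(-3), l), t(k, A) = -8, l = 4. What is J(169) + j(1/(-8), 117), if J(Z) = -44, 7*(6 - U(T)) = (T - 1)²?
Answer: -52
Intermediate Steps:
U(T) = 6 - (-1 + T)²/7 (U(T) = 6 - (T - 1)²/7 = 6 - (-1 + T)²/7)
j(S, O) = -8
J(169) + j(1/(-8), 117) = -44 - 8 = -52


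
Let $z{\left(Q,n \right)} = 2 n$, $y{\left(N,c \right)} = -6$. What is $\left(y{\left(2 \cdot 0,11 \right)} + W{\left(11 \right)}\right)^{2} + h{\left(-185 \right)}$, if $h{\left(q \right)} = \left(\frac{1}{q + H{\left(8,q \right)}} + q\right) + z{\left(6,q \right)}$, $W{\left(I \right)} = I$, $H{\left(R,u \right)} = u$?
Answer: $- \frac{196101}{370} \approx -530.0$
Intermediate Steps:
$h{\left(q \right)} = \frac{1}{2 q} + 3 q$ ($h{\left(q \right)} = \left(\frac{1}{q + q} + q\right) + 2 q = \left(\frac{1}{2 q} + q\right) + 2 q = \left(q + \frac{1}{2 q}\right) + 2 q = \frac{1}{2 q} + 3 q$)
$\left(y{\left(2 \cdot 0,11 \right)} + W{\left(11 \right)}\right)^{2} + h{\left(-185 \right)} = \left(-6 + 11\right)^{2} + \left(\frac{1}{2 \left(-185\right)} + 3 \left(-185\right)\right) = 5^{2} + \left(\frac{1}{2} \left(- \frac{1}{185}\right) - 555\right) = 25 - \frac{205351}{370} = - \frac{196101}{370}$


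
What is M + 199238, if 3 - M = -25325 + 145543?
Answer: 79023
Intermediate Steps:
M = -120215 (M = 3 - (-25325 + 145543) = 3 - 1*120218 = 3 - 120218 = -120215)
M + 199238 = -120215 + 199238 = 79023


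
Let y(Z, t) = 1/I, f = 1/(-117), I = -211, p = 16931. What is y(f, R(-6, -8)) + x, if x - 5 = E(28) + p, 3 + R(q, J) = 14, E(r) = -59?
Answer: 3561046/211 ≈ 16877.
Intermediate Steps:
R(q, J) = 11 (R(q, J) = -3 + 14 = 11)
f = -1/117 ≈ -0.0085470
y(Z, t) = -1/211 (y(Z, t) = 1/(-211) = -1/211)
x = 16877 (x = 5 + (-59 + 16931) = 5 + 16872 = 16877)
y(f, R(-6, -8)) + x = -1/211 + 16877 = 3561046/211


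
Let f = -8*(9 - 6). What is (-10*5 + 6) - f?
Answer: -20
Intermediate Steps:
f = -24 (f = -8*3 = -24)
(-10*5 + 6) - f = (-10*5 + 6) - 1*(-24) = (-5*10 + 6) + 24 = (-50 + 6) + 24 = -44 + 24 = -20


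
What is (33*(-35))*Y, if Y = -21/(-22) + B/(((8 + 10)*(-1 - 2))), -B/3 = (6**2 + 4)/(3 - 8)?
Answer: -3535/6 ≈ -589.17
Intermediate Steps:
B = 24 (B = -3*(6**2 + 4)/(3 - 8) = -3*(36 + 4)/(-5) = -120*(-1)/5 = -3*(-8) = 24)
Y = 101/198 (Y = -21/(-22) + 24/(((8 + 10)*(-1 - 2))) = -21*(-1/22) + 24/((18*(-3))) = 21/22 + 24/(-54) = 21/22 + 24*(-1/54) = 21/22 - 4/9 = 101/198 ≈ 0.51010)
(33*(-35))*Y = (33*(-35))*(101/198) = -1155*101/198 = -3535/6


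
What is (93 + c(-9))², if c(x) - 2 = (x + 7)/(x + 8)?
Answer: 9409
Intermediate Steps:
c(x) = 2 + (7 + x)/(8 + x) (c(x) = 2 + (x + 7)/(x + 8) = 2 + (7 + x)/(8 + x))
(93 + c(-9))² = (93 + (23 + 3*(-9))/(8 - 9))² = (93 + (23 - 27)/(-1))² = (93 - 1*(-4))² = (93 + 4)² = 97² = 9409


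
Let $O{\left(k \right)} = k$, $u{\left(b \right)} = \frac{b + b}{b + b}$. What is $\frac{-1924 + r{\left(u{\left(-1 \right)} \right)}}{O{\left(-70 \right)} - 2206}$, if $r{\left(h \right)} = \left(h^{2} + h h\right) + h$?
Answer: $\frac{1921}{2276} \approx 0.84402$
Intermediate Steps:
$u{\left(b \right)} = 1$ ($u{\left(b \right)} = \frac{2 b}{2 b} = 2 b \frac{1}{2 b} = 1$)
$r{\left(h \right)} = h + 2 h^{2}$ ($r{\left(h \right)} = \left(h^{2} + h^{2}\right) + h = 2 h^{2} + h = h + 2 h^{2}$)
$\frac{-1924 + r{\left(u{\left(-1 \right)} \right)}}{O{\left(-70 \right)} - 2206} = \frac{-1924 + 1 \left(1 + 2 \cdot 1\right)}{-70 - 2206} = \frac{-1924 + 1 \left(1 + 2\right)}{-2276} = \left(-1924 + 1 \cdot 3\right) \left(- \frac{1}{2276}\right) = \left(-1924 + 3\right) \left(- \frac{1}{2276}\right) = \left(-1921\right) \left(- \frac{1}{2276}\right) = \frac{1921}{2276}$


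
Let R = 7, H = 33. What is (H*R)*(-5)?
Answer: -1155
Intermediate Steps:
(H*R)*(-5) = (33*7)*(-5) = 231*(-5) = -1155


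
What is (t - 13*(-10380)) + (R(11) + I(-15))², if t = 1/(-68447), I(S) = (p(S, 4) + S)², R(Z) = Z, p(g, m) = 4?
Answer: 10428858707/68447 ≈ 1.5236e+5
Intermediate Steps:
I(S) = (4 + S)²
t = -1/68447 ≈ -1.4610e-5
(t - 13*(-10380)) + (R(11) + I(-15))² = (-1/68447 - 13*(-10380)) + (11 + (4 - 15)²)² = (-1/68447 + 134940) + (11 + (-11)²)² = 9236238179/68447 + (11 + 121)² = 9236238179/68447 + 132² = 9236238179/68447 + 17424 = 10428858707/68447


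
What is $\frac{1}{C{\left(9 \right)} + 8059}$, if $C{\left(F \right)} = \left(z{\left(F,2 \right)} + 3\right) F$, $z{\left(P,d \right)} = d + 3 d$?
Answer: $\frac{1}{8158} \approx 0.00012258$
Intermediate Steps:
$z{\left(P,d \right)} = 4 d$
$C{\left(F \right)} = 11 F$ ($C{\left(F \right)} = \left(4 \cdot 2 + 3\right) F = \left(8 + 3\right) F = 11 F$)
$\frac{1}{C{\left(9 \right)} + 8059} = \frac{1}{11 \cdot 9 + 8059} = \frac{1}{99 + 8059} = \frac{1}{8158}$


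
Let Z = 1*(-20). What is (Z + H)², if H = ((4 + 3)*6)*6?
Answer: 53824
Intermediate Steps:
Z = -20
H = 252 (H = (7*6)*6 = 42*6 = 252)
(Z + H)² = (-20 + 252)² = 232² = 53824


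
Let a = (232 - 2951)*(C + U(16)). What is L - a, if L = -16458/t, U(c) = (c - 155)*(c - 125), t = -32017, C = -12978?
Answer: 189168843037/32017 ≈ 5.9084e+6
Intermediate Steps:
U(c) = (-155 + c)*(-125 + c)
L = 16458/32017 (L = -16458/(-32017) = -16458*(-1/32017) = 16458/32017 ≈ 0.51404)
a = -5908387 (a = (232 - 2951)*(-12978 + (19375 + 16² - 280*16)) = -2719*(-12978 + (19375 + 256 - 4480)) = -2719*(-12978 + 15151) = -2719*2173 = -5908387)
L - a = 16458/32017 - 1*(-5908387) = 16458/32017 + 5908387 = 189168843037/32017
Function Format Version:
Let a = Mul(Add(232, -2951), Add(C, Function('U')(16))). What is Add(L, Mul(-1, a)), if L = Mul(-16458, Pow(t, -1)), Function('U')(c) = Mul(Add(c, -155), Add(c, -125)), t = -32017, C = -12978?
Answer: Rational(189168843037, 32017) ≈ 5.9084e+6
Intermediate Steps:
Function('U')(c) = Mul(Add(-155, c), Add(-125, c))
L = Rational(16458, 32017) (L = Mul(-16458, Pow(-32017, -1)) = Mul(-16458, Rational(-1, 32017)) = Rational(16458, 32017) ≈ 0.51404)
a = -5908387 (a = Mul(Add(232, -2951), Add(-12978, Add(19375, Pow(16, 2), Mul(-280, 16)))) = Mul(-2719, Add(-12978, Add(19375, 256, -4480))) = Mul(-2719, Add(-12978, 15151)) = Mul(-2719, 2173) = -5908387)
Add(L, Mul(-1, a)) = Add(Rational(16458, 32017), Mul(-1, -5908387)) = Add(Rational(16458, 32017), 5908387) = Rational(189168843037, 32017)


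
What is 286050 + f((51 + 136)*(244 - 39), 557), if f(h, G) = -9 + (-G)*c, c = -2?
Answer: 287155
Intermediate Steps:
f(h, G) = -9 + 2*G (f(h, G) = -9 - G*(-2) = -9 + 2*G)
286050 + f((51 + 136)*(244 - 39), 557) = 286050 + (-9 + 2*557) = 286050 + (-9 + 1114) = 286050 + 1105 = 287155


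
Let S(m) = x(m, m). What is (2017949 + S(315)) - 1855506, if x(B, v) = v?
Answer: 162758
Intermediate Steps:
S(m) = m
(2017949 + S(315)) - 1855506 = (2017949 + 315) - 1855506 = 2018264 - 1855506 = 162758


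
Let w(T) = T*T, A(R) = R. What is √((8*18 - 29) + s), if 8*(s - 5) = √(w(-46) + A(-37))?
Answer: √(1920 + 6*√231)/4 ≈ 11.212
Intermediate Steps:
w(T) = T²
s = 5 + 3*√231/8 (s = 5 + √((-46)² - 37)/8 = 5 + √(2116 - 37)/8 = 5 + √2079/8 = 5 + (3*√231)/8 = 5 + 3*√231/8 ≈ 10.700)
√((8*18 - 29) + s) = √((8*18 - 29) + (5 + 3*√231/8)) = √((144 - 29) + (5 + 3*√231/8)) = √(115 + (5 + 3*√231/8)) = √(120 + 3*√231/8)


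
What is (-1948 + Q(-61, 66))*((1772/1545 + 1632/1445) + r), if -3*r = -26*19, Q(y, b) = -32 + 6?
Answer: -2885170764/8755 ≈ -3.2955e+5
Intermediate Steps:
Q(y, b) = -26
r = 494/3 (r = -(-26)*19/3 = -⅓*(-494) = 494/3 ≈ 164.67)
(-1948 + Q(-61, 66))*((1772/1545 + 1632/1445) + r) = (-1948 - 26)*((1772/1545 + 1632/1445) + 494/3) = -1974*((1772*(1/1545) + 1632*(1/1445)) + 494/3) = -1974*((1772/1545 + 96/85) + 494/3) = -1974*(59788/26265 + 494/3) = -1974*1461586/8755 = -2885170764/8755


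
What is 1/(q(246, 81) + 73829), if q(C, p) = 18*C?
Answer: 1/78257 ≈ 1.2778e-5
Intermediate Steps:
1/(q(246, 81) + 73829) = 1/(18*246 + 73829) = 1/(4428 + 73829) = 1/78257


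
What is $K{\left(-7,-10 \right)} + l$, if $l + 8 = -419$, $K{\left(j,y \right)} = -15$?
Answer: $-442$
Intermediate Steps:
$l = -427$ ($l = -8 - 419 = -427$)
$K{\left(-7,-10 \right)} + l = -15 - 427 = -442$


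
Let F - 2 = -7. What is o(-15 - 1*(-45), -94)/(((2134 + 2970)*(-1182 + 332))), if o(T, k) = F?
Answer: 1/867680 ≈ 1.1525e-6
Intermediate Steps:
F = -5 (F = 2 - 7 = -5)
o(T, k) = -5
o(-15 - 1*(-45), -94)/(((2134 + 2970)*(-1182 + 332))) = -5*1/((-1182 + 332)*(2134 + 2970)) = -5/(5104*(-850)) = -5/(-4338400) = -5*(-1/4338400) = 1/867680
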